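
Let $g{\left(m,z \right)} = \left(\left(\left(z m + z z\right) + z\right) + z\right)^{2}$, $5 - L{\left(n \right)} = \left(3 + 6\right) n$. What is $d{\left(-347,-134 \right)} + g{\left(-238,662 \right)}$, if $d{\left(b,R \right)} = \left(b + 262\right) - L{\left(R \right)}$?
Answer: $79530766848$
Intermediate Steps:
$L{\left(n \right)} = 5 - 9 n$ ($L{\left(n \right)} = 5 - \left(3 + 6\right) n = 5 - 9 n$)
$d{\left(b,R \right)} = 257 + b + 9 R$ ($d{\left(b,R \right)} = \left(b + 262\right) - \left(5 - 9 R\right) = \left(262 + b\right) + \left(-5 + 9 R\right) = 257 + b + 9 R$)
$g{\left(m,z \right)} = \left(z^{2} + 2 z + m z\right)^{2}$ ($g{\left(m,z \right)} = \left(\left(\left(m z + z^{2}\right) + z\right) + z\right)^{2} = \left(\left(\left(z^{2} + m z\right) + z\right) + z\right)^{2} = \left(\left(z + z^{2} + m z\right) + z\right)^{2} = \left(z^{2} + 2 z + m z\right)^{2}$)
$d{\left(-347,-134 \right)} + g{\left(-238,662 \right)} = \left(257 - 347 + 9 \left(-134\right)\right) + 662^{2} \left(2 - 238 + 662\right)^{2} = \left(257 - 347 - 1206\right) + 438244 \cdot 426^{2} = -1296 + 438244 \cdot 181476 = -1296 + 79530768144 = 79530766848$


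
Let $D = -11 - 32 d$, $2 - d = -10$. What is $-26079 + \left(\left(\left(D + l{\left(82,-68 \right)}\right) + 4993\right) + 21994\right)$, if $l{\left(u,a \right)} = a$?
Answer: $445$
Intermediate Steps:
$d = 12$ ($d = 2 - -10 = 2 + 10 = 12$)
$D = -395$ ($D = -11 - 384 = -395$)
$-26079 + \left(\left(\left(D + l{\left(82,-68 \right)}\right) + 4993\right) + 21994\right) = -26079 + \left(\left(\left(-395 - 68\right) + 4993\right) + 21994\right) = -26079 + \left(\left(-463 + 4993\right) + 21994\right) = -26079 + \left(4530 + 21994\right) = -26079 + 26524 = 445$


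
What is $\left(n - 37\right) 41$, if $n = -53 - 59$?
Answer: $-6109$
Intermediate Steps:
$n = -112$ ($n = -53 - 59 = -112$)
$\left(n - 37\right) 41 = \left(-112 - 37\right) 41 = \left(-149\right) 41 = -6109$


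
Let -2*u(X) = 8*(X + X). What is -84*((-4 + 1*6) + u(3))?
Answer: 1848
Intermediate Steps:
u(X) = -8*X (u(X) = -4*(X + X) = -4*2*X = -8*X)
-84*((-4 + 1*6) + u(3)) = -84*((-4 + 1*6) - 8*3) = -84*((-4 + 6) - 24) = -84*(2 - 24) = -84*(-22) = 1848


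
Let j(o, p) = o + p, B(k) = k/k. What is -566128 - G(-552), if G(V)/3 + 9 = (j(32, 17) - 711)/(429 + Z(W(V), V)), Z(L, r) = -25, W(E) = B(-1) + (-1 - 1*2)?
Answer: -114351409/202 ≈ -5.6610e+5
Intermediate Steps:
B(k) = 1
W(E) = -2 (W(E) = 1 + (-1 - 1*2) = 1 + (-1 - 2) = 1 - 3 = -2)
G(V) = -6447/202 (G(V) = -27 + 3*(((32 + 17) - 711)/(429 - 25)) = -27 + 3*((49 - 711)/404) = -27 + 3*(-662*1/404) = -27 + 3*(-331/202) = -27 - 993/202 = -6447/202)
-566128 - G(-552) = -566128 - 1*(-6447/202) = -566128 + 6447/202 = -114351409/202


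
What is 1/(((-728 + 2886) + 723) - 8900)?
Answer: -1/6019 ≈ -0.00016614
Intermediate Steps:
1/(((-728 + 2886) + 723) - 8900) = 1/((2158 + 723) - 8900) = 1/(2881 - 8900) = 1/(-6019) = -1/6019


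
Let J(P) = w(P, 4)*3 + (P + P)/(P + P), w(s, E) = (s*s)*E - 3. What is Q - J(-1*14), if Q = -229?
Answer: -2573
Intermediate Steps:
w(s, E) = -3 + E*s² (w(s, E) = s²*E - 3 = E*s² - 3 = -3 + E*s²)
J(P) = -8 + 12*P² (J(P) = (-3 + 4*P²)*3 + (P + P)/(P + P) = (-9 + 12*P²) + (2*P)/((2*P)) = (-9 + 12*P²) + (2*P)*(1/(2*P)) = (-9 + 12*P²) + 1 = -8 + 12*P²)
Q - J(-1*14) = -229 - (-8 + 12*(-1*14)²) = -229 - (-8 + 12*(-14)²) = -229 - (-8 + 12*196) = -229 - (-8 + 2352) = -229 - 1*2344 = -229 - 2344 = -2573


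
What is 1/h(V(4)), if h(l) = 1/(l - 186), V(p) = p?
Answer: -182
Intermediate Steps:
h(l) = 1/(-186 + l)
1/h(V(4)) = 1/(1/(-186 + 4)) = 1/(1/(-182)) = 1/(-1/182) = -182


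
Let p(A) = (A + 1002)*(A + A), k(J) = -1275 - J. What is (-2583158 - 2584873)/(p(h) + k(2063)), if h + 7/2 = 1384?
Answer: -3445354/4383163 ≈ -0.78604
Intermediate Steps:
h = 2761/2 (h = -7/2 + 1384 = 2761/2 ≈ 1380.5)
p(A) = 2*A*(1002 + A) (p(A) = (1002 + A)*(2*A) = 2*A*(1002 + A))
(-2583158 - 2584873)/(p(h) + k(2063)) = (-2583158 - 2584873)/(2*(2761/2)*(1002 + 2761/2) + (-1275 - 1*2063)) = -5168031/(2*(2761/2)*(4765/2) + (-1275 - 2063)) = -5168031/(13156165/2 - 3338) = -5168031/13149489/2 = -5168031*2/13149489 = -3445354/4383163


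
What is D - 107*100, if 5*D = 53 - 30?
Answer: -53477/5 ≈ -10695.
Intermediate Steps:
D = 23/5 (D = (53 - 30)/5 = (⅕)*23 = 23/5 ≈ 4.6000)
D - 107*100 = 23/5 - 107*100 = 23/5 - 10700 = -53477/5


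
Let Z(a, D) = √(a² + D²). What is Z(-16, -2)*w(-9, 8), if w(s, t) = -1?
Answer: -2*√65 ≈ -16.125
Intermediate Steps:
Z(a, D) = √(D² + a²)
Z(-16, -2)*w(-9, 8) = √((-2)² + (-16)²)*(-1) = √(4 + 256)*(-1) = √260*(-1) = (2*√65)*(-1) = -2*√65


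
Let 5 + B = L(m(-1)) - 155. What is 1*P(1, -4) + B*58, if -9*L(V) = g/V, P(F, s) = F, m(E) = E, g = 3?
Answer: -27779/3 ≈ -9259.7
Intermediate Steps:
L(V) = -1/(3*V)
B = -479/3 (B = -5 + (-⅓/(-1) - 155) = -5 + (-⅓*(-1) - 155) = -5 + (⅓ - 155) = -5 - 464/3 = -479/3 ≈ -159.67)
1*P(1, -4) + B*58 = 1*1 - 479/3*58 = 1 - 27782/3 = -27779/3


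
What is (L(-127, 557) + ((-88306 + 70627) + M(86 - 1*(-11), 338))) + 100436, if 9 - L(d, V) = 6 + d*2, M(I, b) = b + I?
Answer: 83449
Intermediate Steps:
M(I, b) = I + b
L(d, V) = 3 - 2*d (L(d, V) = 9 - (6 + d*2) = 9 - (6 + 2*d) = 9 + (-6 - 2*d) = 3 - 2*d)
(L(-127, 557) + ((-88306 + 70627) + M(86 - 1*(-11), 338))) + 100436 = ((3 - 2*(-127)) + ((-88306 + 70627) + ((86 - 1*(-11)) + 338))) + 100436 = ((3 + 254) + (-17679 + ((86 + 11) + 338))) + 100436 = (257 + (-17679 + (97 + 338))) + 100436 = (257 + (-17679 + 435)) + 100436 = (257 - 17244) + 100436 = -16987 + 100436 = 83449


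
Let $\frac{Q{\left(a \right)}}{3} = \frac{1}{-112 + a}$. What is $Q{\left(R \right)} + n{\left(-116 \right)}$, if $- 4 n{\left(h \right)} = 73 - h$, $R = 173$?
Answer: $- \frac{11517}{244} \approx -47.201$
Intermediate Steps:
$n{\left(h \right)} = - \frac{73}{4} + \frac{h}{4}$ ($n{\left(h \right)} = - \frac{73 - h}{4} = - \frac{73}{4} + \frac{h}{4}$)
$Q{\left(a \right)} = \frac{3}{-112 + a}$
$Q{\left(R \right)} + n{\left(-116 \right)} = \frac{3}{-112 + 173} + \left(- \frac{73}{4} + \frac{1}{4} \left(-116\right)\right) = \frac{3}{61} - \frac{189}{4} = - \frac{11517}{244}$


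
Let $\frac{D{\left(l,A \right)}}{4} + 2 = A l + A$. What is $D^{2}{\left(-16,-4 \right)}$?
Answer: $53824$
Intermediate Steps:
$D{\left(l,A \right)} = -8 + 4 A + 4 A l$ ($D{\left(l,A \right)} = -8 + 4 \left(A l + A\right) = -8 + 4 \left(A + A l\right) = -8 + \left(4 A + 4 A l\right) = -8 + 4 A + 4 A l$)
$D^{2}{\left(-16,-4 \right)} = \left(-8 + 4 \left(-4\right) + 4 \left(-4\right) \left(-16\right)\right)^{2} = \left(-8 - 16 + 256\right)^{2} = 232^{2} = 53824$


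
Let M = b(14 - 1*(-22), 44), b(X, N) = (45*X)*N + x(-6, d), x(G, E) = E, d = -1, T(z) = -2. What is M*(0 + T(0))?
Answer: -142558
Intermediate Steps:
b(X, N) = -1 + 45*N*X (b(X, N) = (45*X)*N - 1 = 45*N*X - 1 = -1 + 45*N*X)
M = 71279 (M = -1 + 45*44*(14 - 1*(-22)) = -1 + 45*44*(14 + 22) = -1 + 45*44*36 = -1 + 71280 = 71279)
M*(0 + T(0)) = 71279*(0 - 2) = 71279*(-2) = -142558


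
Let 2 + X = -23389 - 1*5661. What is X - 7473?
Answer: -36525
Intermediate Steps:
X = -29052 (X = -2 + (-23389 - 1*5661) = -2 + (-23389 - 5661) = -2 - 29050 = -29052)
X - 7473 = -29052 - 7473 = -36525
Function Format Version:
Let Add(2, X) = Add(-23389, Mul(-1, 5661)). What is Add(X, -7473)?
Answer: -36525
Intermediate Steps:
X = -29052 (X = Add(-2, Add(-23389, Mul(-1, 5661))) = Add(-2, Add(-23389, -5661)) = Add(-2, -29050) = -29052)
Add(X, -7473) = Add(-29052, -7473) = -36525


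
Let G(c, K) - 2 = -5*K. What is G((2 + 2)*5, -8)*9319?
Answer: 391398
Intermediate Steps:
G(c, K) = 2 - 5*K
G((2 + 2)*5, -8)*9319 = (2 - 5*(-8))*9319 = (2 + 40)*9319 = 42*9319 = 391398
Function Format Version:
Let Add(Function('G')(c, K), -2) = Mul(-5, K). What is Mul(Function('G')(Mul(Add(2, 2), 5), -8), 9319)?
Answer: 391398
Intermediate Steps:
Function('G')(c, K) = Add(2, Mul(-5, K))
Mul(Function('G')(Mul(Add(2, 2), 5), -8), 9319) = Mul(Add(2, Mul(-5, -8)), 9319) = Mul(Add(2, 40), 9319) = Mul(42, 9319) = 391398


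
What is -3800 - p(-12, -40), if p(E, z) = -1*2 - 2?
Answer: -3796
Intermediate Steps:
p(E, z) = -4 (p(E, z) = -2 - 2 = -4)
-3800 - p(-12, -40) = -3800 - 1*(-4) = -3800 + 4 = -3796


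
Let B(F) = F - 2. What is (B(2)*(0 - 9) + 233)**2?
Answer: 54289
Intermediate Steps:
B(F) = -2 + F
(B(2)*(0 - 9) + 233)**2 = ((-2 + 2)*(0 - 9) + 233)**2 = (0*(-9) + 233)**2 = (0 + 233)**2 = 233**2 = 54289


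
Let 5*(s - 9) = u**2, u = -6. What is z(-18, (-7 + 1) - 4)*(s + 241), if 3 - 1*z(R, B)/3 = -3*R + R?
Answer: -127314/5 ≈ -25463.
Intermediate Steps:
z(R, B) = 9 + 6*R (z(R, B) = 9 - 3*(-3*R + R) = 9 - (-6)*R = 9 + 6*R)
s = 81/5 (s = 9 + (1/5)*(-6)**2 = 9 + (1/5)*36 = 9 + 36/5 = 81/5 ≈ 16.200)
z(-18, (-7 + 1) - 4)*(s + 241) = (9 + 6*(-18))*(81/5 + 241) = (9 - 108)*(1286/5) = -99*1286/5 = -127314/5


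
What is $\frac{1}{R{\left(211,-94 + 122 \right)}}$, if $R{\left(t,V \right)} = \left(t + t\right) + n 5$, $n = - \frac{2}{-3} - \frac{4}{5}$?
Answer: $\frac{3}{1264} \approx 0.0023734$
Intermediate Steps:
$n = - \frac{2}{15}$ ($n = \left(-2\right) \left(- \frac{1}{3}\right) - \frac{4}{5} = \frac{2}{3} - \frac{4}{5} = - \frac{2}{15} \approx -0.13333$)
$R{\left(t,V \right)} = - \frac{2}{3} + 2 t$ ($R{\left(t,V \right)} = \left(t + t\right) - \frac{2}{3} = 2 t - \frac{2}{3} = - \frac{2}{3} + 2 t$)
$\frac{1}{R{\left(211,-94 + 122 \right)}} = \frac{1}{- \frac{2}{3} + 2 \cdot 211} = \frac{1}{- \frac{2}{3} + 422} = \frac{1}{\frac{1264}{3}} = \frac{3}{1264}$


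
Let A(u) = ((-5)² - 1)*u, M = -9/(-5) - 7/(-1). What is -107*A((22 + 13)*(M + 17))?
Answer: -2318904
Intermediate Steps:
M = 44/5 (M = -9*(-⅕) - 7*(-1) = 9/5 + 7 = 44/5 ≈ 8.8000)
A(u) = 24*u (A(u) = (25 - 1)*u = 24*u)
-107*A((22 + 13)*(M + 17)) = -2568*(22 + 13)*(44/5 + 17) = -2568*35*(129/5) = -2568*903 = -107*21672 = -2318904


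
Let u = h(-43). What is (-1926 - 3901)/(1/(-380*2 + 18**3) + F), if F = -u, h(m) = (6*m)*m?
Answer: 29554544/56268767 ≈ 0.52524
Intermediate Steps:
h(m) = 6*m**2
u = 11094 (u = 6*(-43)**2 = 6*1849 = 11094)
F = -11094 (F = -1*11094 = -11094)
(-1926 - 3901)/(1/(-380*2 + 18**3) + F) = (-1926 - 3901)/(1/(-380*2 + 18**3) - 11094) = -5827/(1/(-760 + 5832) - 11094) = -5827/(1/5072 - 11094) = -5827/(-56268767/5072) = -5827*(-5072/56268767) = 29554544/56268767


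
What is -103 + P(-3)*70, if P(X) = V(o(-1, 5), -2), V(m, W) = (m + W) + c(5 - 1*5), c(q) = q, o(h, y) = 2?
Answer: -103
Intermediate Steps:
V(m, W) = W + m (V(m, W) = (m + W) + (5 - 1*5) = (W + m) + (5 - 5) = (W + m) + 0 = W + m)
P(X) = 0 (P(X) = -2 + 2 = 0)
-103 + P(-3)*70 = -103 + 0*70 = -103 + 0 = -103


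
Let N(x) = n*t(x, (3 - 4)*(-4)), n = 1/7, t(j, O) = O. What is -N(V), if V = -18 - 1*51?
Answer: -4/7 ≈ -0.57143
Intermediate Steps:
n = 1/7 ≈ 0.14286
V = -69 (V = -18 - 51 = -69)
N(x) = 4/7 (N(x) = ((3 - 4)*(-4))/7 = (-1*(-4))/7 = (1/7)*4 = 4/7)
-N(V) = -1*4/7 = -4/7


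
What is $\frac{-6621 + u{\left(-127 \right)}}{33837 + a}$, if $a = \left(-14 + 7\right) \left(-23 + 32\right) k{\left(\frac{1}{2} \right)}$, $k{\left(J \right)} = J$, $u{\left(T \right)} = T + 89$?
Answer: $- \frac{13318}{67611} \approx -0.19698$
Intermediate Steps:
$u{\left(T \right)} = 89 + T$
$a = - \frac{63}{2}$ ($a = \frac{\left(-14 + 7\right) \left(-23 + 32\right)}{2} = \left(-7\right) 9 \cdot \frac{1}{2} = \left(-63\right) \frac{1}{2} = - \frac{63}{2} \approx -31.5$)
$\frac{-6621 + u{\left(-127 \right)}}{33837 + a} = \frac{-6621 + \left(89 - 127\right)}{33837 - \frac{63}{2}} = \frac{-6621 - 38}{\frac{67611}{2}} = \left(-6659\right) \frac{2}{67611} = - \frac{13318}{67611}$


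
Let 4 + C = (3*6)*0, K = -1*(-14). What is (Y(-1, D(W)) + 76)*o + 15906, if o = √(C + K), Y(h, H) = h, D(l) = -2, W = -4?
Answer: 15906 + 75*√10 ≈ 16143.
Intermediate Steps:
K = 14
C = -4 (C = -4 + (3*6)*0 = -4 + 18*0 = -4 + 0 = -4)
o = √10 (o = √(-4 + 14) = √10 ≈ 3.1623)
(Y(-1, D(W)) + 76)*o + 15906 = (-1 + 76)*√10 + 15906 = 75*√10 + 15906 = 15906 + 75*√10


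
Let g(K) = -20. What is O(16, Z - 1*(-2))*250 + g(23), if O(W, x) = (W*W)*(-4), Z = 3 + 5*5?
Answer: -256020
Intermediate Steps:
Z = 28 (Z = 3 + 25 = 28)
O(W, x) = -4*W² (O(W, x) = W²*(-4) = -4*W²)
O(16, Z - 1*(-2))*250 + g(23) = -4*16²*250 - 20 = -4*256*250 - 20 = -1024*250 - 20 = -256000 - 20 = -256020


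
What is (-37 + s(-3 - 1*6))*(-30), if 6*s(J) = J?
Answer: 1155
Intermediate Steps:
s(J) = J/6
(-37 + s(-3 - 1*6))*(-30) = (-37 + (-3 - 1*6)/6)*(-30) = (-37 + (-3 - 6)/6)*(-30) = (-37 + (⅙)*(-9))*(-30) = (-37 - 3/2)*(-30) = -77/2*(-30) = 1155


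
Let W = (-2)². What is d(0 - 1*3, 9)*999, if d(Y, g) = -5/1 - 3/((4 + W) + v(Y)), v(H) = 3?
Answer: -57942/11 ≈ -5267.5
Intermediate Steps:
W = 4
d(Y, g) = -58/11 (d(Y, g) = -5/1 - 3/((4 + 4) + 3) = -5*1 - 3/(8 + 3) = -5 - 3/11 = -58/11)
d(0 - 1*3, 9)*999 = -58/11*999 = -57942/11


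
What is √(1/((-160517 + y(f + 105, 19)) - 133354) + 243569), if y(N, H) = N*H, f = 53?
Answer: 2*√5151775120224685/290869 ≈ 493.53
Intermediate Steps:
y(N, H) = H*N
√(1/((-160517 + y(f + 105, 19)) - 133354) + 243569) = √(1/((-160517 + 19*(53 + 105)) - 133354) + 243569) = √(1/((-160517 + 19*158) - 133354) + 243569) = √(1/((-160517 + 3002) - 133354) + 243569) = √(1/(-157515 - 133354) + 243569) = √(1/(-290869) + 243569) = √(-1/290869 + 243569) = √(70846671460/290869) = 2*√5151775120224685/290869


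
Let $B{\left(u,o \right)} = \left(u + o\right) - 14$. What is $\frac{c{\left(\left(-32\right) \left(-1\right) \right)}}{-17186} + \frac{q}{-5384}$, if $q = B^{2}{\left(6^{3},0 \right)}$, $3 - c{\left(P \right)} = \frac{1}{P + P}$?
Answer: $- \frac{5610188895}{740235392} \approx -7.5789$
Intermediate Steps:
$B{\left(u,o \right)} = -14 + o + u$ ($B{\left(u,o \right)} = \left(o + u\right) - 14 = -14 + o + u$)
$c{\left(P \right)} = 3 - \frac{1}{2 P}$ ($c{\left(P \right)} = 3 - \frac{1}{P + P} = 3 - \frac{1}{2 P}$)
$q = 40804$ ($q = \left(-14 + 0 + 6^{3}\right)^{2} = \left(-14 + 0 + 216\right)^{2} = 202^{2} = 40804$)
$\frac{c{\left(\left(-32\right) \left(-1\right) \right)}}{-17186} + \frac{q}{-5384} = \frac{3 - \frac{1}{2 \left(\left(-32\right) \left(-1\right)\right)}}{-17186} + \frac{40804}{-5384} = \left(3 - \frac{1}{2 \cdot 32}\right) \left(- \frac{1}{17186}\right) + 40804 \left(- \frac{1}{5384}\right) = \left(3 - \frac{1}{64}\right) \left(- \frac{1}{17186}\right) - \frac{10201}{1346} = \frac{191}{64} \left(- \frac{1}{17186}\right) - \frac{10201}{1346} = - \frac{191}{1099904} - \frac{10201}{1346} = - \frac{5610188895}{740235392}$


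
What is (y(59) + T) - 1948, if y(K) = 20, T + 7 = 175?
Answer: -1760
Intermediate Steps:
T = 168 (T = -7 + 175 = 168)
(y(59) + T) - 1948 = (20 + 168) - 1948 = 188 - 1948 = -1760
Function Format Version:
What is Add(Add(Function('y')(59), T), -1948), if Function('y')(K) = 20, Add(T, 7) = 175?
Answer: -1760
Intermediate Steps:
T = 168 (T = Add(-7, 175) = 168)
Add(Add(Function('y')(59), T), -1948) = Add(Add(20, 168), -1948) = Add(188, -1948) = -1760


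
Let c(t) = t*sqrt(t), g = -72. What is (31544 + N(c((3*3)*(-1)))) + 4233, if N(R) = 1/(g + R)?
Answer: 23505481/657 + I/219 ≈ 35777.0 + 0.0045662*I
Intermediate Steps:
c(t) = t**(3/2)
N(R) = 1/(-72 + R)
(31544 + N(c((3*3)*(-1)))) + 4233 = (31544 + 1/(-72 + ((3*3)*(-1))**(3/2))) + 4233 = (31544 + 1/(-72 + (9*(-1))**(3/2))) + 4233 = (31544 + 1/(-72 + (-9)**(3/2))) + 4233 = (31544 + 1/(-72 - 27*I)) + 4233 = (31544 + (-72 + 27*I)/5913) + 4233 = 35777 + (-72 + 27*I)/5913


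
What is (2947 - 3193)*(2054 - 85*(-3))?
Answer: -568014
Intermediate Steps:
(2947 - 3193)*(2054 - 85*(-3)) = -246*(2054 + 255) = -246*2309 = -568014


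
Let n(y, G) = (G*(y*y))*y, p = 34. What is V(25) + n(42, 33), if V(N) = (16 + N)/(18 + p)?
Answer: 127135049/52 ≈ 2.4449e+6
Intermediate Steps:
n(y, G) = G*y³ (n(y, G) = (G*y²)*y = G*y³)
V(N) = 4/13 + N/52 (V(N) = (16 + N)/(18 + 34) = (16 + N)/52 = (16 + N)*(1/52) = 4/13 + N/52)
V(25) + n(42, 33) = (4/13 + (1/52)*25) + 33*42³ = (4/13 + 25/52) + 33*74088 = 41/52 + 2444904 = 127135049/52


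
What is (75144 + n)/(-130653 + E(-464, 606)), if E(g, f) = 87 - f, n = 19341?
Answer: -31495/43724 ≈ -0.72031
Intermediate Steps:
(75144 + n)/(-130653 + E(-464, 606)) = (75144 + 19341)/(-130653 + (87 - 1*606)) = 94485/(-130653 + (87 - 606)) = 94485/(-130653 - 519) = 94485/(-131172) = 94485*(-1/131172) = -31495/43724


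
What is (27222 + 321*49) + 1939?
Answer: 44890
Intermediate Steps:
(27222 + 321*49) + 1939 = (27222 + 15729) + 1939 = 42951 + 1939 = 44890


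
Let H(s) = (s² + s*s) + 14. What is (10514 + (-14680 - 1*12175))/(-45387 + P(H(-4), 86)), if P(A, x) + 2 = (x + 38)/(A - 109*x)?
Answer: 12702404/35282393 ≈ 0.36002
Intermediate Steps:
H(s) = 14 + 2*s² (H(s) = (s² + s²) + 14 = 2*s² + 14 = 14 + 2*s²)
P(A, x) = -2 + (38 + x)/(A - 109*x) (P(A, x) = -2 + (x + 38)/(A - 109*x) = -2 + (38 + x)/(A - 109*x))
(10514 + (-14680 - 1*12175))/(-45387 + P(H(-4), 86)) = (10514 + (-14680 - 1*12175))/(-45387 + (38 - 2*(14 + 2*(-4)²) + 219*86)/((14 + 2*(-4)²) - 109*86)) = (10514 + (-14680 - 12175))/(-45387 + (38 - 2*(14 + 2*16) + 18834)/((14 + 2*16) - 9374)) = (10514 - 26855)/(-45387 + (38 - 2*(14 + 32) + 18834)/((14 + 32) - 9374)) = -16341/(-45387 + (38 - 2*46 + 18834)/(46 - 9374)) = -16341/(-45387 + (38 - 92 + 18834)/(-9328)) = -16341/(-45387 - 1/9328*18780) = -16341/(-45387 - 4695/2332) = -16341/(-105847179/2332) = -16341*(-2332/105847179) = 12702404/35282393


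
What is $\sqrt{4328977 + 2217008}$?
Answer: $\sqrt{6545985} \approx 2558.5$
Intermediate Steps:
$\sqrt{4328977 + 2217008} = \sqrt{6545985}$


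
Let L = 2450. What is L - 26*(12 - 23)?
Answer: 2736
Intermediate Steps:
L - 26*(12 - 23) = 2450 - 26*(12 - 23) = 2450 - 26*(-11) = 2450 + 286 = 2736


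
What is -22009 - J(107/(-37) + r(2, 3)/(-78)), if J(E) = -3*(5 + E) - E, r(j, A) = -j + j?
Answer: -814206/37 ≈ -22006.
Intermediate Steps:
r(j, A) = 0
J(E) = -15 - 4*E (J(E) = (-15 - 3*E) - E = -15 - 4*E)
-22009 - J(107/(-37) + r(2, 3)/(-78)) = -22009 - (-15 - 4*(107/(-37) + 0/(-78))) = -22009 - (-15 - 4*(107*(-1/37) + 0*(-1/78))) = -22009 - (-15 - 4*(-107/37 + 0)) = -22009 - (-15 - 4*(-107/37)) = -22009 - (-15 + 428/37) = -22009 - 1*(-127/37) = -22009 + 127/37 = -814206/37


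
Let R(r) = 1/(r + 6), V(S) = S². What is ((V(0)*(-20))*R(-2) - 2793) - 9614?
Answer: -12407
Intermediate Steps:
R(r) = 1/(6 + r)
((V(0)*(-20))*R(-2) - 2793) - 9614 = ((0²*(-20))/(6 - 2) - 2793) - 9614 = ((0*(-20))/4 - 2793) - 9614 = (0*(¼) - 2793) - 9614 = (0 - 2793) - 9614 = -2793 - 9614 = -12407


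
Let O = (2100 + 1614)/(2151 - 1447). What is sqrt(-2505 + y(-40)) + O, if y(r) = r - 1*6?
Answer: 1857/352 + I*sqrt(2551) ≈ 5.2756 + 50.507*I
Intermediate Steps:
y(r) = -6 + r (y(r) = r - 6 = -6 + r)
O = 1857/352 (O = 3714/704 = 3714*(1/704) = 1857/352 ≈ 5.2756)
sqrt(-2505 + y(-40)) + O = sqrt(-2505 + (-6 - 40)) + 1857/352 = sqrt(-2505 - 46) + 1857/352 = sqrt(-2551) + 1857/352 = I*sqrt(2551) + 1857/352 = 1857/352 + I*sqrt(2551)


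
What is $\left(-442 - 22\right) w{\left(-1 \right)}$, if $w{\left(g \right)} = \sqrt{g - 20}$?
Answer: $- 464 i \sqrt{21} \approx - 2126.3 i$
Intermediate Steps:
$w{\left(g \right)} = \sqrt{-20 + g}$
$\left(-442 - 22\right) w{\left(-1 \right)} = \left(-442 - 22\right) \sqrt{-20 - 1} = - 464 \sqrt{-21} = - 464 i \sqrt{21}$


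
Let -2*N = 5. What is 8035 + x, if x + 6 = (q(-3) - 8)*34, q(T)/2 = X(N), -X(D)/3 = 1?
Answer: 7553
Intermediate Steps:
N = -5/2 (N = -1/2*5 = -5/2 ≈ -2.5000)
X(D) = -3 (X(D) = -3*1 = -3)
q(T) = -6 (q(T) = 2*(-3) = -6)
x = -482 (x = -6 + (-6 - 8)*34 = -6 - 14*34 = -6 - 476 = -482)
8035 + x = 8035 - 482 = 7553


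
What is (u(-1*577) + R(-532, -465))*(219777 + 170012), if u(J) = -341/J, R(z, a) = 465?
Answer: 104715255694/577 ≈ 1.8148e+8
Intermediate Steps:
(u(-1*577) + R(-532, -465))*(219777 + 170012) = (-341/((-1*577)) + 465)*(219777 + 170012) = (-341/(-577) + 465)*389789 = (-341*(-1/577) + 465)*389789 = (341/577 + 465)*389789 = (268646/577)*389789 = 104715255694/577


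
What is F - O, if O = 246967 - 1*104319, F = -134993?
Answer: -277641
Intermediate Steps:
O = 142648 (O = 246967 - 104319 = 142648)
F - O = -134993 - 1*142648 = -134993 - 142648 = -277641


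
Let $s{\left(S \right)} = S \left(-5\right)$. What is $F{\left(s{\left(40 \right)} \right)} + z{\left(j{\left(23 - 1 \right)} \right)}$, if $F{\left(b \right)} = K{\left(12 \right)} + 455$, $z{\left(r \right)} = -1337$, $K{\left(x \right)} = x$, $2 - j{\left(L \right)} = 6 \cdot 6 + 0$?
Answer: $-870$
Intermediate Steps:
$j{\left(L \right)} = -34$ ($j{\left(L \right)} = 2 - \left(6 \cdot 6 + 0\right) = 2 - \left(36 + 0\right) = 2 - 36 = -34$)
$s{\left(S \right)} = - 5 S$
$F{\left(b \right)} = 467$ ($F{\left(b \right)} = 12 + 455 = 467$)
$F{\left(s{\left(40 \right)} \right)} + z{\left(j{\left(23 - 1 \right)} \right)} = 467 - 1337 = -870$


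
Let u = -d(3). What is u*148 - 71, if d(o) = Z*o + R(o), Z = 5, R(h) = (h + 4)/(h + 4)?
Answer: -2439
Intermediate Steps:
R(h) = 1 (R(h) = (4 + h)/(4 + h) = 1)
d(o) = 1 + 5*o (d(o) = 5*o + 1 = 1 + 5*o)
u = -16 (u = -(1 + 5*3) = -(1 + 15) = -1*16 = -16)
u*148 - 71 = -16*148 - 71 = -2368 - 71 = -2439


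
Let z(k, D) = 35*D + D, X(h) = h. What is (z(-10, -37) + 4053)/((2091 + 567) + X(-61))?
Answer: 2721/2597 ≈ 1.0477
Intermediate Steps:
z(k, D) = 36*D
(z(-10, -37) + 4053)/((2091 + 567) + X(-61)) = (36*(-37) + 4053)/((2091 + 567) - 61) = (-1332 + 4053)/(2658 - 61) = 2721/2597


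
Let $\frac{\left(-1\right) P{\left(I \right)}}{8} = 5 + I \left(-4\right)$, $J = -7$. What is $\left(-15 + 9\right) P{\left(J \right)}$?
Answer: $1584$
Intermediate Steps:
$P{\left(I \right)} = -40 + 32 I$ ($P{\left(I \right)} = - 8 \left(5 + I \left(-4\right)\right) = - 8 \left(5 - 4 I\right) = -40 + 32 I$)
$\left(-15 + 9\right) P{\left(J \right)} = \left(-15 + 9\right) \left(-40 + 32 \left(-7\right)\right) = - 6 \left(-40 - 224\right) = \left(-6\right) \left(-264\right) = 1584$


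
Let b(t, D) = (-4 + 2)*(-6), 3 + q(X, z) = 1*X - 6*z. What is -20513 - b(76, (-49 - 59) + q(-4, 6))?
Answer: -20525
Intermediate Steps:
q(X, z) = -3 + X - 6*z (q(X, z) = -3 + (1*X - 6*z) = -3 + (X - 6*z) = -3 + X - 6*z)
b(t, D) = 12 (b(t, D) = -2*(-6) = 12)
-20513 - b(76, (-49 - 59) + q(-4, 6)) = -20513 - 1*12 = -20513 - 12 = -20525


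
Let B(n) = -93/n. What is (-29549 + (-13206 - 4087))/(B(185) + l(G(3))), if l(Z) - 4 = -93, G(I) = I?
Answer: 4332885/8279 ≈ 523.36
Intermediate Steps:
l(Z) = -89 (l(Z) = 4 - 93 = -89)
(-29549 + (-13206 - 4087))/(B(185) + l(G(3))) = (-29549 + (-13206 - 4087))/(-93/185 - 89) = (-29549 - 17293)/(-93*1/185 - 89) = -46842/(-93/185 - 89) = -46842/(-16558/185) = -46842*(-185/16558) = 4332885/8279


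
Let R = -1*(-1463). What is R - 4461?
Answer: -2998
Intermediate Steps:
R = 1463
R - 4461 = 1463 - 4461 = -2998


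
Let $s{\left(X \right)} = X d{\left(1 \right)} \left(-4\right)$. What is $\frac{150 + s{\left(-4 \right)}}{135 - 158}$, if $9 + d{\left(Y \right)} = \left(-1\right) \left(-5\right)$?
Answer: $- \frac{86}{23} \approx -3.7391$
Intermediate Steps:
$d{\left(Y \right)} = -4$ ($d{\left(Y \right)} = -9 - -5 = -9 + 5 = -4$)
$s{\left(X \right)} = 16 X$ ($s{\left(X \right)} = X \left(-4\right) \left(-4\right) = - 4 X \left(-4\right) = 16 X$)
$\frac{150 + s{\left(-4 \right)}}{135 - 158} = \frac{150 + 16 \left(-4\right)}{135 - 158} = \frac{150 - 64}{-23} = \left(- \frac{1}{23}\right) 86 = - \frac{86}{23}$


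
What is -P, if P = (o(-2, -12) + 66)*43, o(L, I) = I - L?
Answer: -2408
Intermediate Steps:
P = 2408 (P = ((-12 - 1*(-2)) + 66)*43 = ((-12 + 2) + 66)*43 = (-10 + 66)*43 = 56*43 = 2408)
-P = -1*2408 = -2408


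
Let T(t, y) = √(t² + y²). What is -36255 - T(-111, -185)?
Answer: -36255 - 37*√34 ≈ -36471.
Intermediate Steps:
-36255 - T(-111, -185) = -36255 - √((-111)² + (-185)²) = -36255 - √(12321 + 34225) = -36255 - √46546 = -36255 - 37*√34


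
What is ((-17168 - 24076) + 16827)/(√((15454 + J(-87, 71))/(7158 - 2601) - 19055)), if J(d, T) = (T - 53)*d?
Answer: 24417*I*√8401911/400091 ≈ 176.9*I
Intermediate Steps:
J(d, T) = d*(-53 + T) (J(d, T) = (-53 + T)*d = d*(-53 + T))
((-17168 - 24076) + 16827)/(√((15454 + J(-87, 71))/(7158 - 2601) - 19055)) = ((-17168 - 24076) + 16827)/(√((15454 - 87*(-53 + 71))/(7158 - 2601) - 19055)) = (-41244 + 16827)/(√((15454 - 87*18)/4557 - 19055)) = -24417/√((15454 - 1566)*(1/4557) - 19055) = -24417/√(13888*(1/4557) - 19055) = -24417/√(64/21 - 19055) = -24417*(-I*√8401911/400091) = -(-24417)*I*√8401911/400091 = 24417*I*√8401911/400091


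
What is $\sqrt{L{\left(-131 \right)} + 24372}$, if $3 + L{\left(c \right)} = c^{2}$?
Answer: $\sqrt{41530} \approx 203.79$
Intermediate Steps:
$L{\left(c \right)} = -3 + c^{2}$
$\sqrt{L{\left(-131 \right)} + 24372} = \sqrt{\left(-3 + \left(-131\right)^{2}\right) + 24372} = \sqrt{\left(-3 + 17161\right) + 24372} = \sqrt{17158 + 24372} = \sqrt{41530}$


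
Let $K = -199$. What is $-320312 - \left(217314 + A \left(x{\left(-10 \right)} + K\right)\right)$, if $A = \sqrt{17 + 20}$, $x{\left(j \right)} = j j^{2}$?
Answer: $-537626 + 1199 \sqrt{37} \approx -5.3033 \cdot 10^{5}$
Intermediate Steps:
$x{\left(j \right)} = j^{3}$
$A = \sqrt{37} \approx 6.0828$
$-320312 - \left(217314 + A \left(x{\left(-10 \right)} + K\right)\right) = -320312 - \left(217314 + \sqrt{37} \left(\left(-10\right)^{3} - 199\right)\right) = -320312 - \left(217314 + \sqrt{37} \left(-1000 - 199\right)\right) = -320312 - \left(217314 + \sqrt{37} \left(-1199\right)\right) = -320312 - \left(217314 - 1199 \sqrt{37}\right) = -537626 + 1199 \sqrt{37}$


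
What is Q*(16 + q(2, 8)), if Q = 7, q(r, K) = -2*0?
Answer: 112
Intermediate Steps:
q(r, K) = 0
Q*(16 + q(2, 8)) = 7*(16 + 0) = 7*16 = 112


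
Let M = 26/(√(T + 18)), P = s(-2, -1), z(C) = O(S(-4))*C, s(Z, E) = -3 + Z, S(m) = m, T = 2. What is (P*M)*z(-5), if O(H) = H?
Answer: -260*√5 ≈ -581.38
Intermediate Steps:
z(C) = -4*C
P = -5 (P = -3 - 2 = -5)
M = 13*√5/5 (M = 26/(√(2 + 18)) = 26/(√20) = 26/((2*√5)) = 26*(√5/10) = 13*√5/5 ≈ 5.8138)
(P*M)*z(-5) = (-13*√5)*(-4*(-5)) = -13*√5*20 = -260*√5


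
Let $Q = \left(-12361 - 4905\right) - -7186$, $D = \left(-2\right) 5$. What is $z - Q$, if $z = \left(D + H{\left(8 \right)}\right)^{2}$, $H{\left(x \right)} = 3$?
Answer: $10129$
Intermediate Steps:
$D = -10$
$Q = -10080$ ($Q = -17266 + 7186 = -10080$)
$z = 49$ ($z = \left(-10 + 3\right)^{2} = \left(-7\right)^{2} = 49$)
$z - Q = 49 - -10080 = 49 + 10080 = 10129$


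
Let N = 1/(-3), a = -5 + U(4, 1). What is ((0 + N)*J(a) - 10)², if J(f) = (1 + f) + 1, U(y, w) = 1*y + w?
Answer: 1024/9 ≈ 113.78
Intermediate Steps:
U(y, w) = w + y (U(y, w) = y + w = w + y)
a = 0 (a = -5 + (1 + 4) = -5 + 5 = 0)
N = -⅓ ≈ -0.33333
J(f) = 2 + f
((0 + N)*J(a) - 10)² = ((0 - ⅓)*(2 + 0) - 10)² = (-⅓*2 - 10)² = (-⅔ - 10)² = (-32/3)² = 1024/9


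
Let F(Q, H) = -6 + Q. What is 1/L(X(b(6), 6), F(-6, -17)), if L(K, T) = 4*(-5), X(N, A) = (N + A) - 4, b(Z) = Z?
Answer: -1/20 ≈ -0.050000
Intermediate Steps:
X(N, A) = -4 + A + N (X(N, A) = (A + N) - 4 = -4 + A + N)
L(K, T) = -20
1/L(X(b(6), 6), F(-6, -17)) = 1/(-20) = -1/20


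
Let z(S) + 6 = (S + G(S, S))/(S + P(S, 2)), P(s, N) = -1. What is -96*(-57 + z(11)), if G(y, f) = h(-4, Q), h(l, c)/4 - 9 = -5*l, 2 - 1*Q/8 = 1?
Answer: 24144/5 ≈ 4828.8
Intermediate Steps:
Q = 8 (Q = 16 - 8*1 = 16 - 8 = 8)
h(l, c) = 36 - 20*l (h(l, c) = 36 + 4*(-5*l) = 36 - 20*l)
G(y, f) = 116 (G(y, f) = 36 - 20*(-4) = 36 + 80 = 116)
z(S) = -6 + (116 + S)/(-1 + S) (z(S) = -6 + (S + 116)/(S - 1) = -6 + (116 + S)/(-1 + S))
-96*(-57 + z(11)) = -96*(-57 + (122 - 5*11)/(-1 + 11)) = -96*(-57 + (122 - 55)/10) = -96*(-57 + (1/10)*67) = -96*(-57 + 67/10) = -96*(-503/10) = 24144/5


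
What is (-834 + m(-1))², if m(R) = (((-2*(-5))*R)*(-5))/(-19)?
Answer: 252682816/361 ≈ 6.9995e+5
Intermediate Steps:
m(R) = 50*R/19 (m(R) = ((10*R)*(-5))*(-1/19) = -50*R*(-1/19) = 50*R/19)
(-834 + m(-1))² = (-834 + (50/19)*(-1))² = (-834 - 50/19)² = (-15896/19)² = 252682816/361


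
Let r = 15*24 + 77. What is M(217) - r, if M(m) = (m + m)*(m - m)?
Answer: -437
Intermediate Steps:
M(m) = 0 (M(m) = (2*m)*0 = 0)
r = 437 (r = 360 + 77 = 437)
M(217) - r = 0 - 1*437 = 0 - 437 = -437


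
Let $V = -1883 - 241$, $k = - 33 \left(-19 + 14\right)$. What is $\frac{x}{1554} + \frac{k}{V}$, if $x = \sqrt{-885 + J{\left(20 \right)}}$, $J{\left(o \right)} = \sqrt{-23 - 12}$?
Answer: $- \frac{55}{708} + \frac{\sqrt{-885 + i \sqrt{35}}}{1554} \approx -0.07762 + 0.019144 i$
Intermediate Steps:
$J{\left(o \right)} = i \sqrt{35}$ ($J{\left(o \right)} = \sqrt{-35} = i \sqrt{35}$)
$k = 165$ ($k = \left(-33\right) \left(-5\right) = 165$)
$x = \sqrt{-885 + i \sqrt{35}} \approx 0.09943 + 29.749 i$
$V = -2124$
$\frac{x}{1554} + \frac{k}{V} = \frac{\sqrt{-885 + i \sqrt{35}}}{1554} + \frac{165}{-2124} = \sqrt{-885 + i \sqrt{35}} \cdot \frac{1}{1554} + 165 \left(- \frac{1}{2124}\right) = \frac{\sqrt{-885 + i \sqrt{35}}}{1554} - \frac{55}{708} = - \frac{55}{708} + \frac{\sqrt{-885 + i \sqrt{35}}}{1554}$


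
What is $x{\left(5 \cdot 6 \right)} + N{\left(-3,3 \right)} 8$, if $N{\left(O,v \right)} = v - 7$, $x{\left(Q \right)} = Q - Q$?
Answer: $-32$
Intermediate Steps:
$x{\left(Q \right)} = 0$
$N{\left(O,v \right)} = -7 + v$ ($N{\left(O,v \right)} = v - 7 = -7 + v$)
$x{\left(5 \cdot 6 \right)} + N{\left(-3,3 \right)} 8 = 0 + \left(-7 + 3\right) 8 = 0 - 32 = -32$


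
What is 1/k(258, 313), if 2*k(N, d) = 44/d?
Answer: 313/22 ≈ 14.227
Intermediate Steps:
k(N, d) = 22/d (k(N, d) = (44/d)/2 = 22/d)
1/k(258, 313) = 1/(22/313) = 313/22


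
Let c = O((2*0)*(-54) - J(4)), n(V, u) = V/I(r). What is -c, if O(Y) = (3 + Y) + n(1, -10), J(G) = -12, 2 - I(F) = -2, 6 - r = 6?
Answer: -61/4 ≈ -15.250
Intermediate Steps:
r = 0 (r = 6 - 1*6 = 6 - 6 = 0)
I(F) = 4 (I(F) = 2 - 1*(-2) = 2 + 2 = 4)
n(V, u) = V/4
O(Y) = 13/4 + Y (O(Y) = (3 + Y) + (1/4)*1 = (3 + Y) + 1/4 = 13/4 + Y)
c = 61/4 (c = 13/4 + ((2*0)*(-54) - 1*(-12)) = 13/4 + (0*(-54) + 12) = 13/4 + (0 + 12) = 13/4 + 12 = 61/4 ≈ 15.250)
-c = -1*61/4 = -61/4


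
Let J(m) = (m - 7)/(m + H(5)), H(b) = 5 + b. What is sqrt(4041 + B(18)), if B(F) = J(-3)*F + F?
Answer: 3*sqrt(21959)/7 ≈ 63.508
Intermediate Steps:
J(m) = (-7 + m)/(10 + m) (J(m) = (m - 7)/(m + (5 + 5)) = (-7 + m)/(m + 10) = (-7 + m)/(10 + m))
B(F) = -3*F/7 (B(F) = ((-7 - 3)/(10 - 3))*F + F = (-10/7)*F + F = ((1/7)*(-10))*F + F = -10*F/7 + F = -3*F/7)
sqrt(4041 + B(18)) = sqrt(4041 - 3/7*18) = sqrt(4041 - 54/7) = sqrt(28233/7) = 3*sqrt(21959)/7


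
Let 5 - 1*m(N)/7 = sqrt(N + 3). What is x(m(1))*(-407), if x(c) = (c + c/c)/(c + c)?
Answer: -4477/21 ≈ -213.19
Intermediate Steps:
m(N) = 35 - 7*sqrt(3 + N) (m(N) = 35 - 7*sqrt(N + 3) = 35 - 7*sqrt(3 + N))
x(c) = (1 + c)/(2*c) (x(c) = (c + 1)/((2*c)) = (1 + c)*(1/(2*c)) = (1 + c)/(2*c))
x(m(1))*(-407) = ((1 + (35 - 7*sqrt(3 + 1)))/(2*(35 - 7*sqrt(3 + 1))))*(-407) = ((1 + (35 - 7*sqrt(4)))/(2*(35 - 7*sqrt(4))))*(-407) = ((1 + (35 - 7*2))/(2*(35 - 7*2)))*(-407) = ((1 + (35 - 14))/(2*(35 - 14)))*(-407) = ((1/2)*(1 + 21)/21)*(-407) = ((1/2)*(1/21)*22)*(-407) = (11/21)*(-407) = -4477/21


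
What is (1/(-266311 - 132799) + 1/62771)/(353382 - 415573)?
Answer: -336339/1558042130177710 ≈ -2.1587e-10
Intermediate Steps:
(1/(-266311 - 132799) + 1/62771)/(353382 - 415573) = (1/(-399110) + 1/62771)/(-62191) = (-1/399110 + 1/62771)*(-1/62191) = (336339/25052533810)*(-1/62191) = -336339/1558042130177710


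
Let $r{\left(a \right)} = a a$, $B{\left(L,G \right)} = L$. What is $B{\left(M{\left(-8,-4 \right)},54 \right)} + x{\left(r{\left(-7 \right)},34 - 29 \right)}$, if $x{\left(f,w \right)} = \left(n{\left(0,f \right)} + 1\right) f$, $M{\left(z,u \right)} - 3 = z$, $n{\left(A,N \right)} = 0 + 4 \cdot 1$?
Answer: $240$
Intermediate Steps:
$n{\left(A,N \right)} = 4$ ($n{\left(A,N \right)} = 0 + 4 = 4$)
$M{\left(z,u \right)} = 3 + z$
$r{\left(a \right)} = a^{2}$
$x{\left(f,w \right)} = 5 f$ ($x{\left(f,w \right)} = \left(4 + 1\right) f = 5 f$)
$B{\left(M{\left(-8,-4 \right)},54 \right)} + x{\left(r{\left(-7 \right)},34 - 29 \right)} = \left(3 - 8\right) + 5 \left(-7\right)^{2} = -5 + 5 \cdot 49 = -5 + 245 = 240$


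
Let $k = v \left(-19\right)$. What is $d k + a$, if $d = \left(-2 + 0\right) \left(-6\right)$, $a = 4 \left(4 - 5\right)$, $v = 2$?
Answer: $-460$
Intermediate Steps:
$a = -4$ ($a = 4 \left(-1\right) = -4$)
$k = -38$ ($k = 2 \left(-19\right) = -38$)
$d = 12$ ($d = \left(-2\right) \left(-6\right) = 12$)
$d k + a = 12 \left(-38\right) - 4 = -456 - 4 = -460$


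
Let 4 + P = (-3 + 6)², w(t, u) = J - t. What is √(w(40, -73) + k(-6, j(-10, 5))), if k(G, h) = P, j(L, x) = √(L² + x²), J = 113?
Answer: √78 ≈ 8.8318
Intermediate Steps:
w(t, u) = 113 - t
P = 5 (P = -4 + (-3 + 6)² = -4 + 3² = -4 + 9 = 5)
k(G, h) = 5
√(w(40, -73) + k(-6, j(-10, 5))) = √((113 - 1*40) + 5) = √((113 - 40) + 5) = √(73 + 5) = √78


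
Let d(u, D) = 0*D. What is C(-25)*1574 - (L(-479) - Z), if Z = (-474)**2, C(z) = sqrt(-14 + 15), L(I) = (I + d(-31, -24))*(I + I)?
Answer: -232632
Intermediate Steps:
d(u, D) = 0
L(I) = 2*I**2 (L(I) = (I + 0)*(I + I) = I*(2*I) = 2*I**2)
C(z) = 1 (C(z) = sqrt(1) = 1)
Z = 224676
C(-25)*1574 - (L(-479) - Z) = 1*1574 - (2*(-479)**2 - 1*224676) = 1574 - (2*229441 - 224676) = 1574 - (458882 - 224676) = 1574 - 1*234206 = 1574 - 234206 = -232632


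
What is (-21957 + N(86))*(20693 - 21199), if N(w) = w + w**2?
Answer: 7324350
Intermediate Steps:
(-21957 + N(86))*(20693 - 21199) = (-21957 + 86*(1 + 86))*(20693 - 21199) = (-21957 + 86*87)*(-506) = (-21957 + 7482)*(-506) = -14475*(-506) = 7324350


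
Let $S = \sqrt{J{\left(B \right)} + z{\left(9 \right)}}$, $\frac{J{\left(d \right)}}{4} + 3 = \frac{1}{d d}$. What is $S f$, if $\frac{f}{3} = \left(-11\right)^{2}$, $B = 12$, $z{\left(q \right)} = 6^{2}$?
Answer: $\frac{121 \sqrt{865}}{2} \approx 1779.4$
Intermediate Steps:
$z{\left(q \right)} = 36$
$J{\left(d \right)} = -12 + \frac{4}{d^{2}}$ ($J{\left(d \right)} = -12 + 4 \frac{1}{d d} = -12 + \frac{4}{d^{2}}$)
$S = \frac{\sqrt{865}}{6}$ ($S = \sqrt{\left(-12 + \frac{4}{144}\right) + 36} = \sqrt{\left(-12 + 4 \cdot \frac{1}{144}\right) + 36} = \sqrt{\left(-12 + \frac{1}{36}\right) + 36} = \sqrt{- \frac{431}{36} + 36} = \sqrt{\frac{865}{36}} = \frac{\sqrt{865}}{6} \approx 4.9018$)
$f = 363$ ($f = 3 \left(-11\right)^{2} = 3 \cdot 121 = 363$)
$S f = \frac{\sqrt{865}}{6} \cdot 363 = \frac{121 \sqrt{865}}{2}$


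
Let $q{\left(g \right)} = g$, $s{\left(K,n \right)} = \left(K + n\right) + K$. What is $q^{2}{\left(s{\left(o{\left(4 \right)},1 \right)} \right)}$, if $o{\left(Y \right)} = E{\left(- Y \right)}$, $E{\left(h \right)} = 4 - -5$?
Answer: $361$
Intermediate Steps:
$E{\left(h \right)} = 9$ ($E{\left(h \right)} = 4 + 5 = 9$)
$o{\left(Y \right)} = 9$
$s{\left(K,n \right)} = n + 2 K$
$q^{2}{\left(s{\left(o{\left(4 \right)},1 \right)} \right)} = \left(1 + 2 \cdot 9\right)^{2} = \left(1 + 18\right)^{2} = 19^{2} = 361$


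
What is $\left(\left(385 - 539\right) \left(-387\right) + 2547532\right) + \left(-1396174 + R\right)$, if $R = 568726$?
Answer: $1779682$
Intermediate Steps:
$\left(\left(385 - 539\right) \left(-387\right) + 2547532\right) + \left(-1396174 + R\right) = \left(\left(385 - 539\right) \left(-387\right) + 2547532\right) + \left(-1396174 + 568726\right) = \left(\left(-154\right) \left(-387\right) + 2547532\right) - 827448 = \left(59598 + 2547532\right) - 827448 = 2607130 - 827448 = 1779682$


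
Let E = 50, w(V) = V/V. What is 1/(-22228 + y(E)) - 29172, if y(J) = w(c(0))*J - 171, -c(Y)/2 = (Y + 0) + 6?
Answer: -651965029/22349 ≈ -29172.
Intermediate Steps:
c(Y) = -12 - 2*Y (c(Y) = -2*((Y + 0) + 6) = -2*(Y + 6) = -2*(6 + Y) = -12 - 2*Y)
w(V) = 1
y(J) = -171 + J (y(J) = 1*J - 171 = J - 171 = -171 + J)
1/(-22228 + y(E)) - 29172 = 1/(-22228 + (-171 + 50)) - 29172 = 1/(-22228 - 121) - 29172 = 1/(-22349) - 29172 = -1/22349 - 29172 = -651965029/22349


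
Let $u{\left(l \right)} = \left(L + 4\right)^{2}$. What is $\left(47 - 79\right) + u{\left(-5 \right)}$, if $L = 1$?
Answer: $-7$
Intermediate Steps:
$u{\left(l \right)} = 25$ ($u{\left(l \right)} = \left(1 + 4\right)^{2} = 5^{2} = 25$)
$\left(47 - 79\right) + u{\left(-5 \right)} = \left(47 - 79\right) + 25 = -32 + 25 = -7$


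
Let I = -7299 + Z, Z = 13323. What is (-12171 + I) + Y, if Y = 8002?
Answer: 1855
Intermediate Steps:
I = 6024 (I = -7299 + 13323 = 6024)
(-12171 + I) + Y = (-12171 + 6024) + 8002 = -6147 + 8002 = 1855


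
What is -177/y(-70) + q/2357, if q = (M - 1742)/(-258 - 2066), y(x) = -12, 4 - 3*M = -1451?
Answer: 20199215/1369417 ≈ 14.750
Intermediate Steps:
M = 485 (M = 4/3 - 1/3*(-1451) = 4/3 + 1451/3 = 485)
q = 1257/2324 (q = (485 - 1742)/(-258 - 2066) = -1257/(-2324) = -1257*(-1/2324) = 1257/2324 ≈ 0.54088)
-177/y(-70) + q/2357 = -177/(-12) + (1257/2324)/2357 = -177*(-1/12) + (1257/2324)*(1/2357) = 59/4 + 1257/5477668 = 20199215/1369417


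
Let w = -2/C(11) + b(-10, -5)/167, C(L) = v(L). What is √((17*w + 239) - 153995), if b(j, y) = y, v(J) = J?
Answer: I*√518872379245/1837 ≈ 392.12*I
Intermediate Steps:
C(L) = L
w = -389/1837 (w = -2/11 - 5/167 = -389/1837 ≈ -0.21176)
√((17*w + 239) - 153995) = √((17*(-389/1837) + 239) - 153995) = √((-6613/1837 + 239) - 153995) = √(432430/1837 - 153995) = √(-282456385/1837) = I*√518872379245/1837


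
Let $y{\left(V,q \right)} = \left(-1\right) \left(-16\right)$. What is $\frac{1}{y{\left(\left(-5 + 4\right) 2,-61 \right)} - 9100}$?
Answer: $- \frac{1}{9084} \approx -0.00011008$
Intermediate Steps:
$y{\left(V,q \right)} = 16$
$\frac{1}{y{\left(\left(-5 + 4\right) 2,-61 \right)} - 9100} = \frac{1}{16 - 9100} = \frac{1}{-9084} = - \frac{1}{9084}$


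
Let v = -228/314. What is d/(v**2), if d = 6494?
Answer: 80035303/6498 ≈ 12317.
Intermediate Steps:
v = -114/157 (v = -228*1/314 = -114/157 ≈ -0.72611)
d/(v**2) = 6494/((-114/157)**2) = 6494/(12996/24649) = 6494*(24649/12996) = 80035303/6498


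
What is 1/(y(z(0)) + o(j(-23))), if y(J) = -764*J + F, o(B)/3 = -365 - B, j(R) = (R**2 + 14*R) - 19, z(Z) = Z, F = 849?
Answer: -1/810 ≈ -0.0012346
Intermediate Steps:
j(R) = -19 + R**2 + 14*R
o(B) = -1095 - 3*B (o(B) = 3*(-365 - B) = -1095 - 3*B)
y(J) = 849 - 764*J (y(J) = -764*J + 849 = 849 - 764*J)
1/(y(z(0)) + o(j(-23))) = 1/((849 - 764*0) + (-1095 - 3*(-19 + (-23)**2 + 14*(-23)))) = 1/((849 + 0) + (-1095 - 3*(-19 + 529 - 322))) = 1/(849 + (-1095 - 3*188)) = 1/(849 + (-1095 - 564)) = 1/(849 - 1659) = 1/(-810) = -1/810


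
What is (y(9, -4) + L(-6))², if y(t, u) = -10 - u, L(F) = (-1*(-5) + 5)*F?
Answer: 4356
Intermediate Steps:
L(F) = 10*F (L(F) = (5 + 5)*F = 10*F)
(y(9, -4) + L(-6))² = ((-10 - 1*(-4)) + 10*(-6))² = ((-10 + 4) - 60)² = (-6 - 60)² = (-66)² = 4356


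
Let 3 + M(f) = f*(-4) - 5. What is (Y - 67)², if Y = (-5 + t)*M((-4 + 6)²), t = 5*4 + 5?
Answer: 299209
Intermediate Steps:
t = 25 (t = 20 + 5 = 25)
M(f) = -8 - 4*f (M(f) = -3 + (f*(-4) - 5) = -3 + (-4*f - 5) = -3 + (-5 - 4*f) = -8 - 4*f)
Y = -480 (Y = (-5 + 25)*(-8 - 4*(-4 + 6)²) = 20*(-8 - 4*2²) = 20*(-8 - 4*4) = 20*(-8 - 16) = 20*(-24) = -480)
(Y - 67)² = (-480 - 67)² = (-547)² = 299209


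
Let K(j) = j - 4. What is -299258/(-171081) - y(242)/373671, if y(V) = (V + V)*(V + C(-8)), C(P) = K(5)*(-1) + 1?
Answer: 10198406750/7103112039 ≈ 1.4358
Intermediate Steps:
K(j) = -4 + j
C(P) = 0 (C(P) = (-4 + 5)*(-1) + 1 = 1*(-1) + 1 = -1 + 1 = 0)
y(V) = 2*V² (y(V) = (V + V)*(V + 0) = (2*V)*V = 2*V²)
-299258/(-171081) - y(242)/373671 = -299258/(-171081) - 2*242²/373671 = -299258*(-1/171081) - 2*58564/373671 = 299258/171081 - 117128/373671 = 10198406750/7103112039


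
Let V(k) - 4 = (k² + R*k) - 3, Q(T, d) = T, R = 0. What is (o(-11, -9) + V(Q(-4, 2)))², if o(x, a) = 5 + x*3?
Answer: 121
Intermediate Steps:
o(x, a) = 5 + 3*x
V(k) = 1 + k² (V(k) = 4 + ((k² + 0*k) - 3) = 4 + ((k² + 0) - 3) = 4 + (k² - 3) = 4 + (-3 + k²) = 1 + k²)
(o(-11, -9) + V(Q(-4, 2)))² = ((5 + 3*(-11)) + (1 + (-4)²))² = ((5 - 33) + (1 + 16))² = (-28 + 17)² = (-11)² = 121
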